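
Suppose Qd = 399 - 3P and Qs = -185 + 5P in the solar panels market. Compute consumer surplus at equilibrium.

Equilibrium: 399 - 3P = -185 + 5P gives P* = 73, Q* = 180.
Demand choke price (Qd = 0): P = 133.
CS = ½(133 − 73)(180) = 5400.

Consumer surplus = 5400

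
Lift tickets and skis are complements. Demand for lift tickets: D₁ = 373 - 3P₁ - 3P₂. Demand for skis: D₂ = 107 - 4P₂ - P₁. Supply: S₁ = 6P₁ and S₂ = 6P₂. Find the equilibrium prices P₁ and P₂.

Market 1: 373 - 3P₁ - 3P₂ = 6P₁ → 9P₁ + 3P₂ = 373.
Market 2: 10P₂ + P₁ = 107.
Eliminating P₂: 10×(1) − 3×(2) gives 87P₁ = 3409, so P₁ = 3409/87.
Back-substitute into (2): P₂ = (107 − 1×3409/87) / 10 = 590/87.

P₁ = 3409/87, P₂ = 590/87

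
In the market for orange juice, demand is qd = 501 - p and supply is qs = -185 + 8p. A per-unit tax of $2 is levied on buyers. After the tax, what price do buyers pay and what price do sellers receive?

Buyers pay $78, sellers receive $76

Pre-tax equilibrium: p* = 686/9, q* = 3823/9.
Tax on buyers shifts demand to qd = 501 − 1(p + 2) = 499 - p.
499 - p = -185 + 8p gives seller price ps = 76; buyers pay pb = 76 + 2 = 78.
New quantity: q = 501 − 1(78) = 423.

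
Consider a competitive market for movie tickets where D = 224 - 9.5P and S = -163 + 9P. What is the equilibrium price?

P* = 774/37

Set D = S: 224 - 9.5P = -163 + 9P.
387 = 18.5P, so P* = 774/37.
Q* = 224 − 9.5(774/37) = 935/37.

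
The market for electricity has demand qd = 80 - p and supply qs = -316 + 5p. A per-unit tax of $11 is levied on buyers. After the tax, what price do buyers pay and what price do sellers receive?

Buyers pay 451/6, sellers receive 385/6

Pre-tax equilibrium: p* = 66, q* = 14.
Tax on buyers shifts demand to qd = 80 − 1(p + 11) = 69 - p.
69 - p = -316 + 5p gives seller price ps = 385/6; buyers pay pb = 385/6 + 11 = 451/6.
New quantity: q = 80 − 1(451/6) = 29/6.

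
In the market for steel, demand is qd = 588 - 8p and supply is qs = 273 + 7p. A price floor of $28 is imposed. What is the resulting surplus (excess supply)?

Surplus = 105

Equilibrium price would be p* = 21, so the floor at 28 binds.
At p = 28: qd = 364, qs = 469.
Surplus = 469 − 364 = 105.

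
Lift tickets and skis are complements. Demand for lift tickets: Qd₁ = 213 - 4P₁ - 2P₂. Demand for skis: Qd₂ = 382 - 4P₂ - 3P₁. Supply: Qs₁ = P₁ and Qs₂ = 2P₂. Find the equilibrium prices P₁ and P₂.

P₁ = 257/12, P₂ = 1271/24

Market 1: 213 - 4P₁ - 2P₂ = P₁ → 5P₁ + 2P₂ = 213.
Market 2: 6P₂ + 3P₁ = 382.
Eliminating P₂: 6×(1) − 2×(2) gives 24P₁ = 514, so P₁ = 257/12.
Back-substitute into (2): P₂ = (382 − 3×257/12) / 6 = 1271/24.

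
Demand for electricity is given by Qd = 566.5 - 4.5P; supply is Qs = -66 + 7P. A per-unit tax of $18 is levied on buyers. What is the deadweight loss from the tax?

Deadweight loss = 10206/23

Pre-tax equilibrium: P* = 55, Q* = 319.
Tax on buyers shifts demand to Qd = 566.5 − 4.5(P + 18) = 485.5 - 4.5P.
485.5 - 4.5P = -66 + 7P gives seller price Ps = 1103/23; buyers pay Pb = 1103/23 + 18 = 1517/23.
New quantity: Q = 566.5 − 4.5(1517/23) = 6203/23.
DWL = ½ × 18 × (319 − 6203/23) = 10206/23.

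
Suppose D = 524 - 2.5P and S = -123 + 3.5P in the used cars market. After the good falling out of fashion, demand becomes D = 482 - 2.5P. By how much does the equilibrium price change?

ΔP = -7

Original equilibrium: P* = 647/6, Q* = 3053/12.
New equilibrium: 482 - 2.5P = -123 + 3.5P, so 605 = 6P and P' = 605/6; Q' = 482 − 2.5(605/6) = 2759/12.
Change in price: 605/6 − 647/6 = -7.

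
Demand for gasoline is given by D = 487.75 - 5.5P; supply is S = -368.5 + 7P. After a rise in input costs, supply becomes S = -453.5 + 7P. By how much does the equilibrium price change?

ΔP = 6.8

Original equilibrium: P* = 68.5, Q* = 111.
New equilibrium: 487.75 - 5.5P = -453.5 + 7P, so 941.25 = 12.5P and P' = 75.3; Q' = 487.75 − 5.5(75.3) = 73.6.
Change in price: 75.3 − 68.5 = 6.8.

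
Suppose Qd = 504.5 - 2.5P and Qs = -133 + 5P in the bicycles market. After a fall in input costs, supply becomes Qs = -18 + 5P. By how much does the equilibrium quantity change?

Original equilibrium: P* = 85, Q* = 292.
New equilibrium: 504.5 - 2.5P = -18 + 5P, so 522.5 = 7.5P and P' = 209/3; Q' = 504.5 − 2.5(209/3) = 991/3.
Change in quantity: 991/3 − 292 = 115/3.

ΔQ = 115/3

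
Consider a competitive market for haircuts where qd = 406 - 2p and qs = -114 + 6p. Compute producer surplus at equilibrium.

Equilibrium: 406 - 2p = -114 + 6p gives p* = 65, q* = 276.
Supply starts at p = 19 (where qs = 0).
PS = ½(65 − 19)(276) = 6348.

Producer surplus = 6348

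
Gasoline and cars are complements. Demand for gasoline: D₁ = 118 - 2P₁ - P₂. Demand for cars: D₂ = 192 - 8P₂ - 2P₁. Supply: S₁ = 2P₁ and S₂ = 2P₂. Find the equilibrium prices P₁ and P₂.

Market 1: 118 - 2P₁ - P₂ = 2P₁ → 4P₁ + P₂ = 118.
Market 2: 10P₂ + 2P₁ = 192.
Eliminating P₂: 10×(1) − 1×(2) gives 38P₁ = 988, so P₁ = 26.
Back-substitute into (2): P₂ = (192 − 2×26) / 10 = 14.

P₁ = 26, P₂ = 14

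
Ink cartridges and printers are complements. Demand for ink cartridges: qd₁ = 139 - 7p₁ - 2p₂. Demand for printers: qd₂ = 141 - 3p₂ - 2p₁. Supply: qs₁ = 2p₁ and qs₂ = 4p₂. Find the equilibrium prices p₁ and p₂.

Market 1: 139 - 7p₁ - 2p₂ = 2p₁ → 9p₁ + 2p₂ = 139.
Market 2: 7p₂ + 2p₁ = 141.
Eliminating p₂: 7×(1) − 2×(2) gives 59p₁ = 691, so p₁ = 691/59.
Back-substitute into (2): p₂ = (141 − 2×691/59) / 7 = 991/59.

p₁ = 691/59, p₂ = 991/59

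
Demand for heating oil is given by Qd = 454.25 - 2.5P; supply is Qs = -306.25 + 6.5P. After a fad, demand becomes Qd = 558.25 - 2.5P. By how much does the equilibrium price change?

Original equilibrium: P* = 84.5, Q* = 243.
New equilibrium: 558.25 - 2.5P = -306.25 + 6.5P, so 864.5 = 9P and P' = 1729/18; Q' = 558.25 − 2.5(1729/18) = 2863/9.
Change in price: 1729/18 − 84.5 = 104/9.

ΔP = 104/9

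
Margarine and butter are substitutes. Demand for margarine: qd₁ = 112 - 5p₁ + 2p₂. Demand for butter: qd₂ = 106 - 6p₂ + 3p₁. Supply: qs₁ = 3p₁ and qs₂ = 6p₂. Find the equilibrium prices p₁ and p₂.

Market 1: 112 - 5p₁ + 2p₂ = 3p₁ → 8p₁ - 2p₂ = 112.
Market 2: 12p₂ - 3p₁ = 106.
Eliminating p₂: 12×(1) + 2×(2) gives 90p₁ = 1556, so p₁ = 778/45.
Back-substitute into (2): p₂ = (106 + 3×778/45) / 12 = 592/45.

p₁ = 778/45, p₂ = 592/45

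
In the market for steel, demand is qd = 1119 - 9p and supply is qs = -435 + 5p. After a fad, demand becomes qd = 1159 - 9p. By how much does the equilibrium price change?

Δp = 20/7

Original equilibrium: p* = 111, q* = 120.
New equilibrium: 1159 - 9p = -435 + 5p, so 1594 = 14p and p' = 797/7; q' = 1159 − 9(797/7) = 940/7.
Change in price: 797/7 − 111 = 20/7.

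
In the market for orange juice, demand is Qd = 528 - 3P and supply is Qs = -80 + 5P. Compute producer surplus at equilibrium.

Equilibrium: 528 - 3P = -80 + 5P gives P* = 76, Q* = 300.
Supply starts at P = 16 (where Qs = 0).
PS = ½(76 − 16)(300) = 9000.

Producer surplus = 9000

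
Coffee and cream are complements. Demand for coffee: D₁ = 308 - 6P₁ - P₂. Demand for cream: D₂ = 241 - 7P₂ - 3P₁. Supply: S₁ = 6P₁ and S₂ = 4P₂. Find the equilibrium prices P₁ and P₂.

Market 1: 308 - 6P₁ - P₂ = 6P₁ → 12P₁ + P₂ = 308.
Market 2: 11P₂ + 3P₁ = 241.
Eliminating P₂: 11×(1) − 1×(2) gives 129P₁ = 3147, so P₁ = 1049/43.
Back-substitute into (2): P₂ = (241 − 3×1049/43) / 11 = 656/43.

P₁ = 1049/43, P₂ = 656/43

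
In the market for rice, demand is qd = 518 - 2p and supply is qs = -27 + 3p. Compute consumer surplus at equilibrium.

Consumer surplus = 22500

Equilibrium: 518 - 2p = -27 + 3p gives p* = 109, q* = 300.
Demand choke price (qd = 0): p = 259.
CS = ½(259 − 109)(300) = 22500.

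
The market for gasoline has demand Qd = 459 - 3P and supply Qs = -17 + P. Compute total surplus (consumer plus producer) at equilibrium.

Total surplus = 6936

Equilibrium: 459 - 3P = -17 + P gives P* = 119, Q* = 102.
Demand choke price: P = 153; supply starts at P = 17.
CS = ½(153 − 119)(102) = 1734; PS = ½(119 − 17)(102) = 5202.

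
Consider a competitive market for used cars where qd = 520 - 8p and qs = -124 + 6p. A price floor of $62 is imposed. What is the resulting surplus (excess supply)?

Surplus = 224

Equilibrium price would be p* = 46, so the floor at 62 binds.
At p = 62: qd = 24, qs = 248.
Surplus = 248 − 24 = 224.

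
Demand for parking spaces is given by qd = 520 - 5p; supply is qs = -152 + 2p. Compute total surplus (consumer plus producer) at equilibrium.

Total surplus = 560

Equilibrium: 520 - 5p = -152 + 2p gives p* = 96, q* = 40.
Demand choke price: p = 104; supply starts at p = 76.
CS = ½(104 − 96)(40) = 160; PS = ½(96 − 76)(40) = 400.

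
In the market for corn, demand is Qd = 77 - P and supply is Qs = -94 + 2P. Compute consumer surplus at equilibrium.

Equilibrium: 77 - P = -94 + 2P gives P* = 57, Q* = 20.
Demand choke price (Qd = 0): P = 77.
CS = ½(77 − 57)(20) = 200.

Consumer surplus = 200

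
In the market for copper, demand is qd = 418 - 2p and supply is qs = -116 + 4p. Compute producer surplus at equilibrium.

Equilibrium: 418 - 2p = -116 + 4p gives p* = 89, q* = 240.
Supply starts at p = 29 (where qs = 0).
PS = ½(89 − 29)(240) = 7200.

Producer surplus = 7200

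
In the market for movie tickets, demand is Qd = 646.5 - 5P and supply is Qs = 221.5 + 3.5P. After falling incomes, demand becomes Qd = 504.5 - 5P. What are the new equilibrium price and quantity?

Original equilibrium: P* = 50, Q* = 396.5.
New equilibrium: 504.5 - 5P = 221.5 + 3.5P, so 283 = 8.5P and P' = 566/17; Q' = 504.5 − 5(566/17) = 11493/34.

P' = 566/17, Q' = 11493/34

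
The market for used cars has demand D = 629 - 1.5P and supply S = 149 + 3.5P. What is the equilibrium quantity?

Set D = S: 629 - 1.5P = 149 + 3.5P.
480 = 5P, so P* = 96.
Q* = 629 − 1.5(96) = 485.

Q* = 485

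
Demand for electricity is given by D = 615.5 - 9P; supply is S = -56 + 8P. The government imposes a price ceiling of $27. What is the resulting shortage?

Shortage = 212.5

Equilibrium price would be P* = 39.5, so the ceiling at 27 binds.
At P = 27: D = 615.5 − 9(27) = 372.5, S = -56 + 8(27) = 160.
Shortage = 372.5 − 160 = 212.5.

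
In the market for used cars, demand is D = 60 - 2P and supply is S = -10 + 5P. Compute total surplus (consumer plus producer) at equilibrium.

Total surplus = 560

Equilibrium: 60 - 2P = -10 + 5P gives P* = 10, Q* = 40.
Demand choke price: P = 30; supply starts at P = 2.
CS = ½(30 − 10)(40) = 400; PS = ½(10 − 2)(40) = 160.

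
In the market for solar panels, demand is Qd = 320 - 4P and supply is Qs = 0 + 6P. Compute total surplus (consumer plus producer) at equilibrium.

Total surplus = 7680

Equilibrium: 320 - 4P = 0 + 6P gives P* = 32, Q* = 192.
Demand choke price: P = 80; supply starts at P = 0.
CS = ½(80 − 32)(192) = 4608; PS = ½(32 − 0)(192) = 3072.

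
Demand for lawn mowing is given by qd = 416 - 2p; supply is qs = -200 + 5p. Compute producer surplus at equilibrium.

Equilibrium: 416 - 2p = -200 + 5p gives p* = 88, q* = 240.
Supply starts at p = 40 (where qs = 0).
PS = ½(88 − 40)(240) = 5760.

Producer surplus = 5760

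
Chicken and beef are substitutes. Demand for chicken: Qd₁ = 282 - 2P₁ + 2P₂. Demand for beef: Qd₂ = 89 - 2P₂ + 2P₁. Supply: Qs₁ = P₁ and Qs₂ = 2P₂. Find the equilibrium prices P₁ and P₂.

P₁ = 163.25, P₂ = 103.875

Market 1: 282 - 2P₁ + 2P₂ = P₁ → 3P₁ - 2P₂ = 282.
Market 2: 4P₂ - 2P₁ = 89.
Eliminating P₂: 4×(1) + 2×(2) gives 8P₁ = 1306, so P₁ = 163.25.
Back-substitute into (2): P₂ = (89 + 2×163.25) / 4 = 103.875.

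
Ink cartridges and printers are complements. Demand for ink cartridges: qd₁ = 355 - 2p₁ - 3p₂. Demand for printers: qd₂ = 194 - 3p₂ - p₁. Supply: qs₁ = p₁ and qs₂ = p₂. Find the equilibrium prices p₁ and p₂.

p₁ = 838/9, p₂ = 227/9

Market 1: 355 - 2p₁ - 3p₂ = p₁ → 3p₁ + 3p₂ = 355.
Market 2: 4p₂ + p₁ = 194.
Eliminating p₂: 4×(1) − 3×(2) gives 9p₁ = 838, so p₁ = 838/9.
Back-substitute into (2): p₂ = (194 − 1×838/9) / 4 = 227/9.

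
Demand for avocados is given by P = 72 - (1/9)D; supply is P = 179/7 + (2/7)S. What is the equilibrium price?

Set the two price expressions equal: 72 - (1/9)Q = 179/7 + (2/7)Q.
325/7 = (25/63)Q, so Q* = 117.
P* = 72 − (1/9)(117) = 59.

P* = 59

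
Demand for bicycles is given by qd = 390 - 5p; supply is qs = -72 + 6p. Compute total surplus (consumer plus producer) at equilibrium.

Equilibrium: 390 - 5p = -72 + 6p gives p* = 42, q* = 180.
Demand choke price: p = 78; supply starts at p = 12.
CS = ½(78 − 42)(180) = 3240; PS = ½(42 − 12)(180) = 2700.

Total surplus = 5940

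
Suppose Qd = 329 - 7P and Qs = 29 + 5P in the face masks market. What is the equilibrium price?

Set Qd = Qs: 329 - 7P = 29 + 5P.
300 = 12P, so P* = 25.
Q* = 329 − 7(25) = 154.

P* = 25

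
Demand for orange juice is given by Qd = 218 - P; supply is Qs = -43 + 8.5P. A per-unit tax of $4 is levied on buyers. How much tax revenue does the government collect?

Tax revenue = 14208/19

Pre-tax equilibrium: P* = 522/19, Q* = 3620/19.
Tax on buyers shifts demand to Qd = 218 − 1(P + 4) = 214 - P.
214 - P = -43 + 8.5P gives seller price Ps = 514/19; buyers pay Pb = 514/19 + 4 = 590/19.
New quantity: Q = 218 − 1(590/19) = 3552/19.
Revenue = 4 × 3552/19 = 14208/19.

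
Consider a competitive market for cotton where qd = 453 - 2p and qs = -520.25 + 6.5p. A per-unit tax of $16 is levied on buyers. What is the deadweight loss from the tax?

Deadweight loss = 3328/17

Pre-tax equilibrium: p* = 114.5, q* = 224.
Tax on buyers shifts demand to qd = 453 − 2(p + 16) = 421 - 2p.
421 - 2p = -520.25 + 6.5p gives seller price ps = 3765/34; buyers pay pb = 3765/34 + 16 = 4309/34.
New quantity: q = 453 − 2(4309/34) = 3392/17.
DWL = ½ × 16 × (224 − 3392/17) = 3328/17.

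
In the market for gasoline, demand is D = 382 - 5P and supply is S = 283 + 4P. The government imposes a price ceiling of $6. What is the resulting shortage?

Equilibrium price would be P* = 11, so the ceiling at 6 binds.
At P = 6: D = 382 − 5(6) = 352, S = 283 + 4(6) = 307.
Shortage = 352 − 307 = 45.

Shortage = 45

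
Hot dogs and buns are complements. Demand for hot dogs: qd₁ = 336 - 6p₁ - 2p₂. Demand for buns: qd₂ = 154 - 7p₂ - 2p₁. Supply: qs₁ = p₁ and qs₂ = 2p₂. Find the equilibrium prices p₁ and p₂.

Market 1: 336 - 6p₁ - 2p₂ = p₁ → 7p₁ + 2p₂ = 336.
Market 2: 9p₂ + 2p₁ = 154.
Eliminating p₂: 9×(1) − 2×(2) gives 59p₁ = 2716, so p₁ = 2716/59.
Back-substitute into (2): p₂ = (154 − 2×2716/59) / 9 = 406/59.

p₁ = 2716/59, p₂ = 406/59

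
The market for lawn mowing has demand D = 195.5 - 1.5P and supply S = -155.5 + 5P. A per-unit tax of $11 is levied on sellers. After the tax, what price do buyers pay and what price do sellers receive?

Buyers pay 812/13, sellers receive 669/13

Pre-tax equilibrium: P* = 54, Q* = 114.5.
Tax on sellers shifts supply to S = -155.5 + 5(P − 11) = -210.5 + 5P.
195.5 - 1.5P = -210.5 + 5P gives buyer price Pb = 812/13; sellers receive Ps = 812/13 − 11 = 669/13.
New quantity: Q = 195.5 − 1.5(812/13) = 2647/26.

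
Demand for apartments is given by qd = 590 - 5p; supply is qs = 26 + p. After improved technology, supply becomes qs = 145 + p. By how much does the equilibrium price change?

Δp = -119/6

Original equilibrium: p* = 94, q* = 120.
New equilibrium: 590 - 5p = 145 + p, so 445 = 6p and p' = 445/6; q' = 590 − 5(445/6) = 1315/6.
Change in price: 445/6 − 94 = -119/6.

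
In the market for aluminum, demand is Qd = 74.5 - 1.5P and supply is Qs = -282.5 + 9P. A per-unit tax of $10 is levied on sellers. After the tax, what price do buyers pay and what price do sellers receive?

Pre-tax equilibrium: P* = 34, Q* = 23.5.
Tax on sellers shifts supply to Qs = -282.5 + 9(P − 10) = -372.5 + 9P.
74.5 - 1.5P = -372.5 + 9P gives buyer price Pb = 298/7; sellers receive Ps = 298/7 − 10 = 228/7.
New quantity: Q = 74.5 − 1.5(298/7) = 149/14.

Buyers pay 298/7, sellers receive 228/7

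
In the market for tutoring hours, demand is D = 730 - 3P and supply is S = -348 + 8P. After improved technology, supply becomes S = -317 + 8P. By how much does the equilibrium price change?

Original equilibrium: P* = 98, Q* = 436.
New equilibrium: 730 - 3P = -317 + 8P, so 1047 = 11P and P' = 1047/11; Q' = 730 − 3(1047/11) = 4889/11.
Change in price: 1047/11 − 98 = -31/11.

ΔP = -31/11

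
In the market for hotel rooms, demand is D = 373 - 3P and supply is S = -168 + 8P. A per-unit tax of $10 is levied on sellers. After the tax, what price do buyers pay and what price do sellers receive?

Pre-tax equilibrium: P* = 541/11, Q* = 2480/11.
Tax on sellers shifts supply to S = -168 + 8(P − 10) = -248 + 8P.
373 - 3P = -248 + 8P gives buyer price Pb = 621/11; sellers receive Ps = 621/11 − 10 = 511/11.
New quantity: Q = 373 − 3(621/11) = 2240/11.

Buyers pay 621/11, sellers receive 511/11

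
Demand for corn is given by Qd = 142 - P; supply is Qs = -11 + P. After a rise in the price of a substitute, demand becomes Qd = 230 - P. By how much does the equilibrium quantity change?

ΔQ = 44

Original equilibrium: P* = 76.5, Q* = 65.5.
New equilibrium: 230 - P = -11 + P, so 241 = 2P and P' = 120.5; Q' = 230 − 1(120.5) = 109.5.
Change in quantity: 109.5 − 65.5 = 44.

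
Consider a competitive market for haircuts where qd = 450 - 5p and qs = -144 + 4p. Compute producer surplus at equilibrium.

Equilibrium: 450 - 5p = -144 + 4p gives p* = 66, q* = 120.
Supply starts at p = 36 (where qs = 0).
PS = ½(66 − 36)(120) = 1800.

Producer surplus = 1800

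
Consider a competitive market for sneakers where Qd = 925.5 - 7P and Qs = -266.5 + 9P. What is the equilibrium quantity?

Q* = 404

Set Qd = Qs: 925.5 - 7P = -266.5 + 9P.
1192 = 16P, so P* = 74.5.
Q* = 925.5 − 7(74.5) = 404.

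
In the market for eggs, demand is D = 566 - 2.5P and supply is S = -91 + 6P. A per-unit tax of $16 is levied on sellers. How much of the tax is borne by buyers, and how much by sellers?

Buyers bear 192/17, sellers bear 80/17

Pre-tax equilibrium: P* = 1314/17, Q* = 6337/17.
Tax on sellers shifts supply to S = -91 + 6(P − 16) = -187 + 6P.
566 - 2.5P = -187 + 6P gives buyer price Pb = 1506/17; sellers receive Ps = 1506/17 − 16 = 1234/17.
New quantity: Q = 566 − 2.5(1506/17) = 5857/17.
Buyer burden = 1506/17 − 1314/17 = 192/17; seller burden = 1314/17 − 1234/17 = 80/17.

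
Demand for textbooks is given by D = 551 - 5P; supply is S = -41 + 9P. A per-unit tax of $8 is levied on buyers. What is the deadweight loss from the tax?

Deadweight loss = 720/7

Pre-tax equilibrium: P* = 296/7, Q* = 2377/7.
Tax on buyers shifts demand to D = 551 − 5(P + 8) = 511 - 5P.
511 - 5P = -41 + 9P gives seller price Ps = 276/7; buyers pay Pb = 276/7 + 8 = 332/7.
New quantity: Q = 551 − 5(332/7) = 2197/7.
DWL = ½ × 8 × (2377/7 − 2197/7) = 720/7.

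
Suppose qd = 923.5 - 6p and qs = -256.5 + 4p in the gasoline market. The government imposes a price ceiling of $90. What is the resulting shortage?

Equilibrium price would be p* = 118, so the ceiling at 90 binds.
At p = 90: qd = 923.5 − 6(90) = 383.5, qs = -256.5 + 4(90) = 103.5.
Shortage = 383.5 − 103.5 = 280.

Shortage = 280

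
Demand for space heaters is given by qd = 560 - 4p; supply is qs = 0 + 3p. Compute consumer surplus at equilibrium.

Consumer surplus = 7200

Equilibrium: 560 - 4p = 0 + 3p gives p* = 80, q* = 240.
Demand choke price (qd = 0): p = 140.
CS = ½(140 − 80)(240) = 7200.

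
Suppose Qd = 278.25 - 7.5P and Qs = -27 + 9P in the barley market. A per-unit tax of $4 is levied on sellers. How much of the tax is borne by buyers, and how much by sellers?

Buyers bear 24/11, sellers bear 20/11

Pre-tax equilibrium: P* = 18.5, Q* = 139.5.
Tax on sellers shifts supply to Qs = -27 + 9(P − 4) = -63 + 9P.
278.25 - 7.5P = -63 + 9P gives buyer price Pb = 455/22; sellers receive Ps = 455/22 − 4 = 367/22.
New quantity: Q = 278.25 − 7.5(455/22) = 2709/22.
Buyer burden = 455/22 − 18.5 = 24/11; seller burden = 18.5 − 367/22 = 20/11.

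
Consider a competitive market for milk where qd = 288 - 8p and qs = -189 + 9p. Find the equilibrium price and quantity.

p* = 477/17, q* = 1080/17

Set qd = qs: 288 - 8p = -189 + 9p.
477 = 17p, so p* = 477/17.
q* = 288 − 8(477/17) = 1080/17.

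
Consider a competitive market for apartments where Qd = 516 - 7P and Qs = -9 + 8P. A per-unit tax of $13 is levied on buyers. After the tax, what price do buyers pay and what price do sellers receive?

Pre-tax equilibrium: P* = 35, Q* = 271.
Tax on buyers shifts demand to Qd = 516 − 7(P + 13) = 425 - 7P.
425 - 7P = -9 + 8P gives seller price Ps = 434/15; buyers pay Pb = 434/15 + 13 = 629/15.
New quantity: Q = 516 − 7(629/15) = 3337/15.

Buyers pay 629/15, sellers receive 434/15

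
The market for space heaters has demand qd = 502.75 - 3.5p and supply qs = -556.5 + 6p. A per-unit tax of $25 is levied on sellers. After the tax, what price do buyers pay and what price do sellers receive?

Pre-tax equilibrium: p* = 111.5, q* = 112.5.
Tax on sellers shifts supply to qs = -556.5 + 6(p − 25) = -706.5 + 6p.
502.75 - 3.5p = -706.5 + 6p gives buyer price pb = 4837/38; sellers receive ps = 4837/38 − 25 = 3887/38.
New quantity: q = 502.75 − 3.5(4837/38) = 2175/38.

Buyers pay 4837/38, sellers receive 3887/38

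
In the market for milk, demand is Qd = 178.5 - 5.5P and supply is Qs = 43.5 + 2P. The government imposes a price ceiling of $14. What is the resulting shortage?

Shortage = 30

Equilibrium price would be P* = 18, so the ceiling at 14 binds.
At P = 14: Qd = 178.5 − 5.5(14) = 101.5, Qs = 43.5 + 2(14) = 71.5.
Shortage = 101.5 − 71.5 = 30.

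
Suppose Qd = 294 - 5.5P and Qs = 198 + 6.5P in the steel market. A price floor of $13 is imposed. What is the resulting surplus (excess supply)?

Equilibrium price would be P* = 8, so the floor at 13 binds.
At P = 13: Qd = 222.5, Qs = 282.5.
Surplus = 282.5 − 222.5 = 60.

Surplus = 60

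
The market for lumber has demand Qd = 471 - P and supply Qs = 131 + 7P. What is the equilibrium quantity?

Set Qd = Qs: 471 - P = 131 + 7P.
340 = 8P, so P* = 42.5.
Q* = 471 − 1(42.5) = 428.5.

Q* = 428.5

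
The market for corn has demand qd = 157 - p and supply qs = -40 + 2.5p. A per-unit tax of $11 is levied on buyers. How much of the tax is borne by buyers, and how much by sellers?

Buyers bear 55/7, sellers bear 22/7

Pre-tax equilibrium: p* = 394/7, q* = 705/7.
Tax on buyers shifts demand to qd = 157 − 1(p + 11) = 146 - p.
146 - p = -40 + 2.5p gives seller price ps = 372/7; buyers pay pb = 372/7 + 11 = 449/7.
New quantity: q = 157 − 1(449/7) = 650/7.
Buyer burden = 449/7 − 394/7 = 55/7; seller burden = 394/7 − 372/7 = 22/7.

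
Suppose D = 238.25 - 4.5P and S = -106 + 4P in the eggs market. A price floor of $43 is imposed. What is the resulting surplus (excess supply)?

Equilibrium price would be P* = 40.5, so the floor at 43 binds.
At P = 43: D = 44.75, S = 66.
Surplus = 66 − 44.75 = 21.25.

Surplus = 21.25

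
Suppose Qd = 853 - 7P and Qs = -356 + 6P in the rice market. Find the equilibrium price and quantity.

Set Qd = Qs: 853 - 7P = -356 + 6P.
1209 = 13P, so P* = 93.
Q* = 853 − 7(93) = 202.

P* = 93, Q* = 202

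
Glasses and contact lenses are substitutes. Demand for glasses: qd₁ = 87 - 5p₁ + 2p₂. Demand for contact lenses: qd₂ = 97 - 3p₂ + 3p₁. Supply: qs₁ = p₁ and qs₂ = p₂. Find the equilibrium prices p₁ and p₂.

p₁ = 271/9, p₂ = 281/6

Market 1: 87 - 5p₁ + 2p₂ = p₁ → 6p₁ - 2p₂ = 87.
Market 2: 4p₂ - 3p₁ = 97.
Eliminating p₂: 4×(1) + 2×(2) gives 18p₁ = 542, so p₁ = 271/9.
Back-substitute into (2): p₂ = (97 + 3×271/9) / 4 = 281/6.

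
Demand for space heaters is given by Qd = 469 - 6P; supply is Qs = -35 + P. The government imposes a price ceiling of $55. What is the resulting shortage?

Equilibrium price would be P* = 72, so the ceiling at 55 binds.
At P = 55: Qd = 469 − 6(55) = 139, Qs = -35 + 1(55) = 20.
Shortage = 139 − 20 = 119.

Shortage = 119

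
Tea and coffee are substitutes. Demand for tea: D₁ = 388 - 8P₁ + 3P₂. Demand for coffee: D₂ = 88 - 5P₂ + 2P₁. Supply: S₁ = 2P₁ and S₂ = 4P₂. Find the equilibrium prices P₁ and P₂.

P₁ = 313/7, P₂ = 138/7

Market 1: 388 - 8P₁ + 3P₂ = 2P₁ → 10P₁ - 3P₂ = 388.
Market 2: 9P₂ - 2P₁ = 88.
Eliminating P₂: 9×(1) + 3×(2) gives 84P₁ = 3756, so P₁ = 313/7.
Back-substitute into (2): P₂ = (88 + 2×313/7) / 9 = 138/7.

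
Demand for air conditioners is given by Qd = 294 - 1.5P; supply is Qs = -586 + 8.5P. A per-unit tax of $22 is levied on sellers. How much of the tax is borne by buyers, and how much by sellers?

Buyers bear $18.7, sellers bear $3.3

Pre-tax equilibrium: P* = 88, Q* = 162.
Tax on sellers shifts supply to Qs = -586 + 8.5(P − 22) = -773 + 8.5P.
294 - 1.5P = -773 + 8.5P gives buyer price Pb = 106.7; sellers receive Ps = 106.7 − 22 = 84.7.
New quantity: Q = 294 − 1.5(106.7) = 133.95.
Buyer burden = 106.7 − 88 = 18.7; seller burden = 88 − 84.7 = 3.3.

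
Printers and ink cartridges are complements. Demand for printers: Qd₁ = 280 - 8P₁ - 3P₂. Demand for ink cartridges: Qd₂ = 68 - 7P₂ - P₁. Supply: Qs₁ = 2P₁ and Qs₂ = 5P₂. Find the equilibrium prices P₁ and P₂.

Market 1: 280 - 8P₁ - 3P₂ = 2P₁ → 10P₁ + 3P₂ = 280.
Market 2: 12P₂ + P₁ = 68.
Eliminating P₂: 12×(1) − 3×(2) gives 117P₁ = 3156, so P₁ = 1052/39.
Back-substitute into (2): P₂ = (68 − 1×1052/39) / 12 = 400/117.

P₁ = 1052/39, P₂ = 400/117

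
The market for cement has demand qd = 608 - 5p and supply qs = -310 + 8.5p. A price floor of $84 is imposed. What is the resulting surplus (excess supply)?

Surplus = 216

Equilibrium price would be p* = 68, so the floor at 84 binds.
At p = 84: qd = 188, qs = 404.
Surplus = 404 − 188 = 216.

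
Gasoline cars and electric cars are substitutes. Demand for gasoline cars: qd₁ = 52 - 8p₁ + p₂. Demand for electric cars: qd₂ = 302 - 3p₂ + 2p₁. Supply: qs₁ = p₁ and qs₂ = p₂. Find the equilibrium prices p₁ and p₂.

Market 1: 52 - 8p₁ + p₂ = p₁ → 9p₁ - p₂ = 52.
Market 2: 4p₂ - 2p₁ = 302.
Eliminating p₂: 4×(1) + 1×(2) gives 34p₁ = 510, so p₁ = 15.
Back-substitute into (2): p₂ = (302 + 2×15) / 4 = 83.

p₁ = 15, p₂ = 83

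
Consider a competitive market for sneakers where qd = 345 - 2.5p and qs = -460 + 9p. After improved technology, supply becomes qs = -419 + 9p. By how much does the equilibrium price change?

Δp = -82/23

Original equilibrium: p* = 70, q* = 170.
New equilibrium: 345 - 2.5p = -419 + 9p, so 764 = 11.5p and p' = 1528/23; q' = 345 − 2.5(1528/23) = 4115/23.
Change in price: 1528/23 − 70 = -82/23.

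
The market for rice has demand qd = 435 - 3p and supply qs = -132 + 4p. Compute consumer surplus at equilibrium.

Consumer surplus = 6144

Equilibrium: 435 - 3p = -132 + 4p gives p* = 81, q* = 192.
Demand choke price (qd = 0): p = 145.
CS = ½(145 − 81)(192) = 6144.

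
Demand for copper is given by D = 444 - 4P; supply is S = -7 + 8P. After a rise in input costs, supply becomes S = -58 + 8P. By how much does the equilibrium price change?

Original equilibrium: P* = 451/12, Q* = 881/3.
New equilibrium: 444 - 4P = -58 + 8P, so 502 = 12P and P' = 251/6; Q' = 444 − 4(251/6) = 830/3.
Change in price: 251/6 − 451/12 = 4.25.

ΔP = 4.25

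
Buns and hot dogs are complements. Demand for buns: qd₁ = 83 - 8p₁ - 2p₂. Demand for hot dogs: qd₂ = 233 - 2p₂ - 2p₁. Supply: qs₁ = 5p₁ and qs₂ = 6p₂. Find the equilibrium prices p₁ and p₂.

p₁ = 1.98, p₂ = 28.63

Market 1: 83 - 8p₁ - 2p₂ = 5p₁ → 13p₁ + 2p₂ = 83.
Market 2: 8p₂ + 2p₁ = 233.
Eliminating p₂: 8×(1) − 2×(2) gives 100p₁ = 198, so p₁ = 1.98.
Back-substitute into (2): p₂ = (233 − 2×1.98) / 8 = 28.63.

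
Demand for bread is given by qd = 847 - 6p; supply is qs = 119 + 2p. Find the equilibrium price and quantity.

Set qd = qs: 847 - 6p = 119 + 2p.
728 = 8p, so p* = 91.
q* = 847 − 6(91) = 301.

p* = 91, q* = 301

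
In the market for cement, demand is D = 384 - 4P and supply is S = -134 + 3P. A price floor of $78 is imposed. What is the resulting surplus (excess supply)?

Surplus = 28

Equilibrium price would be P* = 74, so the floor at 78 binds.
At P = 78: D = 72, S = 100.
Surplus = 100 − 72 = 28.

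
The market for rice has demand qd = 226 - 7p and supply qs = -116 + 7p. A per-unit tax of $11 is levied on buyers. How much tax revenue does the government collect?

Pre-tax equilibrium: p* = 171/7, q* = 55.
Tax on buyers shifts demand to qd = 226 − 7(p + 11) = 149 - 7p.
149 - 7p = -116 + 7p gives seller price ps = 265/14; buyers pay pb = 265/14 + 11 = 419/14.
New quantity: q = 226 − 7(419/14) = 16.5.
Revenue = 11 × 16.5 = 181.5.

Tax revenue = 181.5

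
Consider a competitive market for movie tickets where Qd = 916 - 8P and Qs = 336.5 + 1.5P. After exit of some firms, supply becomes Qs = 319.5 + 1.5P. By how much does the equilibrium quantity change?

Original equilibrium: P* = 61, Q* = 428.
New equilibrium: 916 - 8P = 319.5 + 1.5P, so 596.5 = 9.5P and P' = 1193/19; Q' = 916 − 8(1193/19) = 7860/19.
Change in quantity: 7860/19 − 428 = -272/19.

ΔQ = -272/19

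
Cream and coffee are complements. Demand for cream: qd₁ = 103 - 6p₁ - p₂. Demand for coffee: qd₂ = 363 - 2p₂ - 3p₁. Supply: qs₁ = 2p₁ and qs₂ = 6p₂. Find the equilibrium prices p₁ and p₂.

Market 1: 103 - 6p₁ - p₂ = 2p₁ → 8p₁ + p₂ = 103.
Market 2: 8p₂ + 3p₁ = 363.
Eliminating p₂: 8×(1) − 1×(2) gives 61p₁ = 461, so p₁ = 461/61.
Back-substitute into (2): p₂ = (363 − 3×461/61) / 8 = 2595/61.

p₁ = 461/61, p₂ = 2595/61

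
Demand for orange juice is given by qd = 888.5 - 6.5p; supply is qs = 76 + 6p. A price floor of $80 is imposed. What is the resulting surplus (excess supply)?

Surplus = 187.5

Equilibrium price would be p* = 65, so the floor at 80 binds.
At p = 80: qd = 368.5, qs = 556.
Surplus = 556 − 368.5 = 187.5.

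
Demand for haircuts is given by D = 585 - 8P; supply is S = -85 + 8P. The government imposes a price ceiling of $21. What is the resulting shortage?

Equilibrium price would be P* = 41.875, so the ceiling at 21 binds.
At P = 21: D = 585 − 8(21) = 417, S = -85 + 8(21) = 83.
Shortage = 417 − 83 = 334.

Shortage = 334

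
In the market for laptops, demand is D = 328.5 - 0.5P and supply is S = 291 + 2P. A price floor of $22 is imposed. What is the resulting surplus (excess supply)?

Equilibrium price would be P* = 15, so the floor at 22 binds.
At P = 22: D = 317.5, S = 335.
Surplus = 335 − 317.5 = 17.5.

Surplus = 17.5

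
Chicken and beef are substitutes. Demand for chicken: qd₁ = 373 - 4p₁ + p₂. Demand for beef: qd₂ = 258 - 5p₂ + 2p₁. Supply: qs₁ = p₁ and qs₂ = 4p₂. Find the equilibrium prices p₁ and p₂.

p₁ = 3615/43, p₂ = 2036/43

Market 1: 373 - 4p₁ + p₂ = p₁ → 5p₁ - p₂ = 373.
Market 2: 9p₂ - 2p₁ = 258.
Eliminating p₂: 9×(1) + 1×(2) gives 43p₁ = 3615, so p₁ = 3615/43.
Back-substitute into (2): p₂ = (258 + 2×3615/43) / 9 = 2036/43.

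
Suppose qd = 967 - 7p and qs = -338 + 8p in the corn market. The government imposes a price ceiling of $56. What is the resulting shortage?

Shortage = 465

Equilibrium price would be p* = 87, so the ceiling at 56 binds.
At p = 56: qd = 967 − 7(56) = 575, qs = -338 + 8(56) = 110.
Shortage = 575 − 110 = 465.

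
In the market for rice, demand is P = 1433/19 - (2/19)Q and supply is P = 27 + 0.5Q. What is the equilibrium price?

P* = 67

Set the two price expressions equal: 1433/19 - (2/19)Q = 27 + 0.5Q.
920/19 = (23/38)Q, so Q* = 80.
P* = 1433/19 − (2/19)(80) = 67.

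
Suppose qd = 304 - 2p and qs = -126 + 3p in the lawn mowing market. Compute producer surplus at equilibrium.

Equilibrium: 304 - 2p = -126 + 3p gives p* = 86, q* = 132.
Supply starts at p = 42 (where qs = 0).
PS = ½(86 − 42)(132) = 2904.

Producer surplus = 2904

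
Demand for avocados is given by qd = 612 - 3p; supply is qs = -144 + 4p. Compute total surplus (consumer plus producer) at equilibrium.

Equilibrium: 612 - 3p = -144 + 4p gives p* = 108, q* = 288.
Demand choke price: p = 204; supply starts at p = 36.
CS = ½(204 − 108)(288) = 13824; PS = ½(108 − 36)(288) = 10368.

Total surplus = 24192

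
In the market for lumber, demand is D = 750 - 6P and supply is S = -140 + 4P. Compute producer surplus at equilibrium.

Producer surplus = 5832

Equilibrium: 750 - 6P = -140 + 4P gives P* = 89, Q* = 216.
Supply starts at P = 35 (where S = 0).
PS = ½(89 − 35)(216) = 5832.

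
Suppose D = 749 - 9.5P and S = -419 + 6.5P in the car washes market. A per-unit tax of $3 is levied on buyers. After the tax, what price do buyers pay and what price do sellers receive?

Buyers pay $74.21875, sellers receive $71.21875

Pre-tax equilibrium: P* = 73, Q* = 55.5.
Tax on buyers shifts demand to D = 749 − 9.5(P + 3) = 720.5 - 9.5P.
720.5 - 9.5P = -419 + 6.5P gives seller price Ps = 71.21875; buyers pay Pb = 71.21875 + 3 = 74.21875.
New quantity: Q = 749 − 9.5(74.21875) = 43.921875.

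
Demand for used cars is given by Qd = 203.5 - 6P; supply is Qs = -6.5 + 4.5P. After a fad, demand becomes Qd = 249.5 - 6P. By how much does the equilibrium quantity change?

ΔQ = 138/7

Original equilibrium: P* = 20, Q* = 83.5.
New equilibrium: 249.5 - 6P = -6.5 + 4.5P, so 256 = 10.5P and P' = 512/21; Q' = 249.5 − 6(512/21) = 1445/14.
Change in quantity: 1445/14 − 83.5 = 138/7.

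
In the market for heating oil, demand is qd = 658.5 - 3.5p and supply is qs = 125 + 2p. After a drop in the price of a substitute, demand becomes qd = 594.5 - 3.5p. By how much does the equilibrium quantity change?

Original equilibrium: p* = 97, q* = 319.
New equilibrium: 594.5 - 3.5p = 125 + 2p, so 469.5 = 5.5p and p' = 939/11; q' = 594.5 − 3.5(939/11) = 3253/11.
Change in quantity: 3253/11 − 319 = -256/11.

Δq = -256/11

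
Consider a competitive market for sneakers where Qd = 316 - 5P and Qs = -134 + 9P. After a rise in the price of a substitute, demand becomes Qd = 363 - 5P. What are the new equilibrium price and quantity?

P' = 35.5, Q' = 185.5

Original equilibrium: P* = 225/7, Q* = 1087/7.
New equilibrium: 363 - 5P = -134 + 9P, so 497 = 14P and P' = 35.5; Q' = 363 − 5(35.5) = 185.5.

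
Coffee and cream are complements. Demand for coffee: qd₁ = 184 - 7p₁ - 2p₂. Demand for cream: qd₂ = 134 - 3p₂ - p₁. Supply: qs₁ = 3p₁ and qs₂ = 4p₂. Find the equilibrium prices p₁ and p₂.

Market 1: 184 - 7p₁ - 2p₂ = 3p₁ → 10p₁ + 2p₂ = 184.
Market 2: 7p₂ + p₁ = 134.
Eliminating p₂: 7×(1) − 2×(2) gives 68p₁ = 1020, so p₁ = 15.
Back-substitute into (2): p₂ = (134 − 1×15) / 7 = 17.

p₁ = 15, p₂ = 17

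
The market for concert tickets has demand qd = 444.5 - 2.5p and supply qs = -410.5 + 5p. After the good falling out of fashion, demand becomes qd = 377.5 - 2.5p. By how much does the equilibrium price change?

Original equilibrium: p* = 114, q* = 159.5.
New equilibrium: 377.5 - 2.5p = -410.5 + 5p, so 788 = 7.5p and p' = 1576/15; q' = 377.5 − 2.5(1576/15) = 689/6.
Change in price: 1576/15 − 114 = -134/15.

Δp = -134/15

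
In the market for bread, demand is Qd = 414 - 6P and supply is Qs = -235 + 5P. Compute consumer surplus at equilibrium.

Equilibrium: 414 - 6P = -235 + 5P gives P* = 59, Q* = 60.
Demand choke price (Qd = 0): P = 69.
CS = ½(69 − 59)(60) = 300.

Consumer surplus = 300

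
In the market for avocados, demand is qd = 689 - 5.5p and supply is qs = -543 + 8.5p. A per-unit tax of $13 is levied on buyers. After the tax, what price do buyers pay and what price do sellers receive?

Buyers pay 2685/28, sellers receive 2321/28

Pre-tax equilibrium: p* = 88, q* = 205.
Tax on buyers shifts demand to qd = 689 − 5.5(p + 13) = 617.5 - 5.5p.
617.5 - 5.5p = -543 + 8.5p gives seller price ps = 2321/28; buyers pay pb = 2321/28 + 13 = 2685/28.
New quantity: q = 689 − 5.5(2685/28) = 9049/56.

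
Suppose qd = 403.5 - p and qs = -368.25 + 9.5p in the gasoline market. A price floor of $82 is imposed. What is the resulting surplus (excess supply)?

Surplus = 89.25

Equilibrium price would be p* = 73.5, so the floor at 82 binds.
At p = 82: qd = 321.5, qs = 410.75.
Surplus = 410.75 − 321.5 = 89.25.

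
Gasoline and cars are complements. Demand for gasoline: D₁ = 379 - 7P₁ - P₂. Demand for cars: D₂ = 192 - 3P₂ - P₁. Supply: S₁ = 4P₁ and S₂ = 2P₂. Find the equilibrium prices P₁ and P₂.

Market 1: 379 - 7P₁ - P₂ = 4P₁ → 11P₁ + P₂ = 379.
Market 2: 5P₂ + P₁ = 192.
Eliminating P₂: 5×(1) − 1×(2) gives 54P₁ = 1703, so P₁ = 1703/54.
Back-substitute into (2): P₂ = (192 − 1×1703/54) / 5 = 1733/54.

P₁ = 1703/54, P₂ = 1733/54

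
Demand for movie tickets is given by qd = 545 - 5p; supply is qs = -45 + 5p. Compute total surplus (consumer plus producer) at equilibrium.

Total surplus = 12500

Equilibrium: 545 - 5p = -45 + 5p gives p* = 59, q* = 250.
Demand choke price: p = 109; supply starts at p = 9.
CS = ½(109 − 59)(250) = 6250; PS = ½(59 − 9)(250) = 6250.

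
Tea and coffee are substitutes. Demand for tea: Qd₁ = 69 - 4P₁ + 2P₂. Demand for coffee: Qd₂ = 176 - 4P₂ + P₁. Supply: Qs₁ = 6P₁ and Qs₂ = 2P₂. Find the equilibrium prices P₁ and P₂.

Market 1: 69 - 4P₁ + 2P₂ = 6P₁ → 10P₁ - 2P₂ = 69.
Market 2: 6P₂ - P₁ = 176.
Eliminating P₂: 6×(1) + 2×(2) gives 58P₁ = 766, so P₁ = 383/29.
Back-substitute into (2): P₂ = (176 + 1×383/29) / 6 = 1829/58.

P₁ = 383/29, P₂ = 1829/58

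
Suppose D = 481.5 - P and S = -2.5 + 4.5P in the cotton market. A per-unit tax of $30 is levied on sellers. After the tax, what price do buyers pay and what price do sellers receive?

Buyers pay 1238/11, sellers receive 908/11

Pre-tax equilibrium: P* = 88, Q* = 393.5.
Tax on sellers shifts supply to S = -2.5 + 4.5(P − 30) = -137.5 + 4.5P.
481.5 - P = -137.5 + 4.5P gives buyer price Pb = 1238/11; sellers receive Ps = 1238/11 − 30 = 908/11.
New quantity: Q = 481.5 − 1(1238/11) = 8117/22.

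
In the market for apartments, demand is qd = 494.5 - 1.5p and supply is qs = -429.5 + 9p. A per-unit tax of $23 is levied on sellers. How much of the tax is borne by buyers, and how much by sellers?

Pre-tax equilibrium: p* = 88, q* = 362.5.
Tax on sellers shifts supply to qs = -429.5 + 9(p − 23) = -636.5 + 9p.
494.5 - 1.5p = -636.5 + 9p gives buyer price pb = 754/7; sellers receive ps = 754/7 − 23 = 593/7.
New quantity: q = 494.5 − 1.5(754/7) = 4661/14.
Buyer burden = 754/7 − 88 = 138/7; seller burden = 88 − 593/7 = 23/7.

Buyers bear 138/7, sellers bear 23/7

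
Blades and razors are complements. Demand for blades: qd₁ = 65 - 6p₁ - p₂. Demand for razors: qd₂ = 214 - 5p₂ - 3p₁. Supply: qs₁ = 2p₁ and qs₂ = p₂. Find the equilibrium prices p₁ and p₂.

Market 1: 65 - 6p₁ - p₂ = 2p₁ → 8p₁ + p₂ = 65.
Market 2: 6p₂ + 3p₁ = 214.
Eliminating p₂: 6×(1) − 1×(2) gives 45p₁ = 176, so p₁ = 176/45.
Back-substitute into (2): p₂ = (214 − 3×176/45) / 6 = 1517/45.

p₁ = 176/45, p₂ = 1517/45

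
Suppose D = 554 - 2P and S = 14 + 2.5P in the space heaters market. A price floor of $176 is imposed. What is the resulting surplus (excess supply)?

Surplus = 252

Equilibrium price would be P* = 120, so the floor at 176 binds.
At P = 176: D = 202, S = 454.
Surplus = 454 − 202 = 252.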